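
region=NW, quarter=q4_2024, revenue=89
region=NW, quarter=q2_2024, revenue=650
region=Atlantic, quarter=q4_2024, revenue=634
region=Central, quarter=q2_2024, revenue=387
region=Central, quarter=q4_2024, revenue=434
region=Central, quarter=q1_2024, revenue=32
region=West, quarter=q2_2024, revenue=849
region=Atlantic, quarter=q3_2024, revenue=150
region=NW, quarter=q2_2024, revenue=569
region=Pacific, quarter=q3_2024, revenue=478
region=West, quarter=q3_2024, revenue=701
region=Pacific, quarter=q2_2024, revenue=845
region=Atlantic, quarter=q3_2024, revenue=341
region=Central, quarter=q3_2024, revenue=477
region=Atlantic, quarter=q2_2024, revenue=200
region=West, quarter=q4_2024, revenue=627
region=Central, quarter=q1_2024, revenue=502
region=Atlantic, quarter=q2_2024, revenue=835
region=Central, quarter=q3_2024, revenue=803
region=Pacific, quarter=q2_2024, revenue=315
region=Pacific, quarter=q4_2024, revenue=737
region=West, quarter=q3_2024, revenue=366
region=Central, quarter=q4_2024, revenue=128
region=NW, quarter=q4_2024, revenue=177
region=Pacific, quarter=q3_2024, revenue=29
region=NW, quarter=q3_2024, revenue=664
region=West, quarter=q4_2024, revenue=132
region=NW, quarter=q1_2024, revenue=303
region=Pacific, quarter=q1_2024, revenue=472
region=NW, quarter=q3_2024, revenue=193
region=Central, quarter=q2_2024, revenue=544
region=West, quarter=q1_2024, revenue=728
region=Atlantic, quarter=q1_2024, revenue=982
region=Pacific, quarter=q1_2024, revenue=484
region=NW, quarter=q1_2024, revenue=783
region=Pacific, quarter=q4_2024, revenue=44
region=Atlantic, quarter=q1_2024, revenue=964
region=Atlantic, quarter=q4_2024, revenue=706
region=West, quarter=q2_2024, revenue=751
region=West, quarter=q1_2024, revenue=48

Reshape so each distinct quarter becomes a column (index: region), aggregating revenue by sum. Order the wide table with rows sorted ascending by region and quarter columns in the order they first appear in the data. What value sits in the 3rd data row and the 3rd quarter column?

With rows sorted ascending by region, row 3 is region=NW. quarter columns in first-appearance order: q4_2024, q2_2024, q1_2024, q3_2024; column 3 is q1_2024.
Long rows with region=NW, quarter=q1_2024: 303 + 783 = 1086.

1086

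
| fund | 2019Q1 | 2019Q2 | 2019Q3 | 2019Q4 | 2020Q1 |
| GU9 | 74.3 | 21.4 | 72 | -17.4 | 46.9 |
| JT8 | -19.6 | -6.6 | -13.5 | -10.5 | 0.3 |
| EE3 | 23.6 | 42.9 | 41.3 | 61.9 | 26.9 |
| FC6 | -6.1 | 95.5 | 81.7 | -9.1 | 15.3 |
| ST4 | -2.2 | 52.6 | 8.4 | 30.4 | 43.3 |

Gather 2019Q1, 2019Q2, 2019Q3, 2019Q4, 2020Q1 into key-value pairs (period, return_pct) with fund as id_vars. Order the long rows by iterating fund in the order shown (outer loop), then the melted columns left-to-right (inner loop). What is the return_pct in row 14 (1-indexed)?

61.9

25 rows total (5 × 5). Row 14: index ⌊(14-1)/5⌋ = 2 into fund → EE3; (14-1) mod 5 = 3 into the melted columns → 2019Q4.
So row 14 is (EE3, 2019Q4, 61.9); return_pct = 61.9.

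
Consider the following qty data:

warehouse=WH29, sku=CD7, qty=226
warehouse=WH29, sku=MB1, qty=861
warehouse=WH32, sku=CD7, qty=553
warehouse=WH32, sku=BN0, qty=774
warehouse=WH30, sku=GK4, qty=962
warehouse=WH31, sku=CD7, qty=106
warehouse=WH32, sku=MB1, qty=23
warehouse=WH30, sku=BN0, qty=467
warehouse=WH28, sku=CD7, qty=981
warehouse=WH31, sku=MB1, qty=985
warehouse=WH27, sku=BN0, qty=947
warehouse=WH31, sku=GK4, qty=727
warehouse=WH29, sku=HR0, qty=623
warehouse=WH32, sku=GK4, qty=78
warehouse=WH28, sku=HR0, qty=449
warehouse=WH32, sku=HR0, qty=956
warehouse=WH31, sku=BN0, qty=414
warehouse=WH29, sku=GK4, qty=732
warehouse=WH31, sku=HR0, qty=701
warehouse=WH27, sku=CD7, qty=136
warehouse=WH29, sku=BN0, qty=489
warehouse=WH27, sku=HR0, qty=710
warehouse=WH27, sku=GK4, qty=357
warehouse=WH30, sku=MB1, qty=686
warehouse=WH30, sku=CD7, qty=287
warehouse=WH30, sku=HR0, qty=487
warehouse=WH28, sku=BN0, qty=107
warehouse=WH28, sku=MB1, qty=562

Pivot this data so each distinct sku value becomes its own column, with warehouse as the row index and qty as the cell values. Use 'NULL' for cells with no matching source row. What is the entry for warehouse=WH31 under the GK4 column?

727

The long row with warehouse=WH31, sku=GK4 has qty=727.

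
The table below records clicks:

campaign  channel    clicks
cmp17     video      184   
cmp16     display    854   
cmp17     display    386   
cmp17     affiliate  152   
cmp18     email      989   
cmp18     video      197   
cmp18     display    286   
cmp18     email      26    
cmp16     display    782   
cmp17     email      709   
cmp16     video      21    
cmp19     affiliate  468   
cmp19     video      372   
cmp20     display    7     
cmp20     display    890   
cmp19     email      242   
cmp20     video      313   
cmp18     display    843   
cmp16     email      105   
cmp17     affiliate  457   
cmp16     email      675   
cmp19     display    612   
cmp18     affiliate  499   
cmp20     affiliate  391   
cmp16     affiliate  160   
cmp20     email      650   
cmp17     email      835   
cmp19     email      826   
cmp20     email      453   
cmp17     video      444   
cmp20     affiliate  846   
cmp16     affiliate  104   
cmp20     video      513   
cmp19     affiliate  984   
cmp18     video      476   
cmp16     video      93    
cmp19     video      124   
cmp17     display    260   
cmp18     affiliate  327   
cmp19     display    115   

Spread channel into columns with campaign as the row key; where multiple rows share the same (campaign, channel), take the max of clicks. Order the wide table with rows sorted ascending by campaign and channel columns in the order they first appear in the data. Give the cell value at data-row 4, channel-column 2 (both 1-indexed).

With rows sorted ascending by campaign, row 4 is campaign=cmp19. channel columns in first-appearance order: video, display, affiliate, email; column 2 is display.
Long rows with campaign=cmp19, channel=display: max(612, 115) = 612.

612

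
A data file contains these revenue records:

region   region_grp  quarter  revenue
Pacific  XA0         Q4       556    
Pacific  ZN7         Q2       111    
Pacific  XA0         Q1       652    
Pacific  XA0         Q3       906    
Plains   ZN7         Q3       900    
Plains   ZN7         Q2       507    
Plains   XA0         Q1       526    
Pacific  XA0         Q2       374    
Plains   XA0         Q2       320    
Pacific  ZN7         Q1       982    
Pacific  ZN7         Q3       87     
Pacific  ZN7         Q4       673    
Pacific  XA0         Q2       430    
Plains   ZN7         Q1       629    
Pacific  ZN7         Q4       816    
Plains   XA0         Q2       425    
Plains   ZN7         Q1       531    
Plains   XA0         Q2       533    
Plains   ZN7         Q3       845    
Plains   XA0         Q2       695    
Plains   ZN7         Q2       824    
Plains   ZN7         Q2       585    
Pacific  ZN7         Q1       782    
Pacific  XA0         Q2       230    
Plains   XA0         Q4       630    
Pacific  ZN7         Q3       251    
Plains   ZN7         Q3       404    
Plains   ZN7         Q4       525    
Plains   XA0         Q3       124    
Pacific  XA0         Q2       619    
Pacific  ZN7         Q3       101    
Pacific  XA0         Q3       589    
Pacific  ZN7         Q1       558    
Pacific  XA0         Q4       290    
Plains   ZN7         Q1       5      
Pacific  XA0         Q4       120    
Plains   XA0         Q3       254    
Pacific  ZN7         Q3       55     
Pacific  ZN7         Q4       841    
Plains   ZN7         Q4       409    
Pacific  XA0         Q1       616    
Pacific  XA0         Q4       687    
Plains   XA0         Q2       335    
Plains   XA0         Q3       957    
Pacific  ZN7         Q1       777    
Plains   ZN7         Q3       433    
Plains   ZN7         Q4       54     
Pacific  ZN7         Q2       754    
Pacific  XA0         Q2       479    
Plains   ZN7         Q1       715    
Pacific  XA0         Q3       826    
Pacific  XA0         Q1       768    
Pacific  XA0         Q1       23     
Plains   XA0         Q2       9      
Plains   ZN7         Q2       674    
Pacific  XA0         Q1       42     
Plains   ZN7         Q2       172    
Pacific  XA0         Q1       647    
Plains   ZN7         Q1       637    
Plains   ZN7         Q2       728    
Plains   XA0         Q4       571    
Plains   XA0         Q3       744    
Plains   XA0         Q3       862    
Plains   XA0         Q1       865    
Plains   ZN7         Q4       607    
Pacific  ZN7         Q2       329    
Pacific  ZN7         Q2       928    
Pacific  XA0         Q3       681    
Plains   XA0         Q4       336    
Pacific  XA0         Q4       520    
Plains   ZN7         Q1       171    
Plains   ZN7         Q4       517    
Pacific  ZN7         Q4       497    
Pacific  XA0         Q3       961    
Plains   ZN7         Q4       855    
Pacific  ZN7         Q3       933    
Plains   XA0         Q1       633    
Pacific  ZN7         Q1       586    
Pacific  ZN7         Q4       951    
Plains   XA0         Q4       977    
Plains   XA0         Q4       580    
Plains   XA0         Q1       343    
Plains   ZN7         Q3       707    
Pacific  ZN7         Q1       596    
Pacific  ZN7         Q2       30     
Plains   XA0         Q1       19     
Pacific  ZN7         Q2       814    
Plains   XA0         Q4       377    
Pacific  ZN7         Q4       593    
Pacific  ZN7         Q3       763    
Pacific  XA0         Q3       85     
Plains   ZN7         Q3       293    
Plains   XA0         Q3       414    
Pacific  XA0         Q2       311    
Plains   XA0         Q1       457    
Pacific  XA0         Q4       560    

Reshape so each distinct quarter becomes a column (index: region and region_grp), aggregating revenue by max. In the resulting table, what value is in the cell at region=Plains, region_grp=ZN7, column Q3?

900

Rows with region=Plains, region_grp=ZN7 and quarter=Q3: revenue values are 900, 845, 404, 433, 707, 293.
max(900, 845, 404, 433, 707, 293) = 900.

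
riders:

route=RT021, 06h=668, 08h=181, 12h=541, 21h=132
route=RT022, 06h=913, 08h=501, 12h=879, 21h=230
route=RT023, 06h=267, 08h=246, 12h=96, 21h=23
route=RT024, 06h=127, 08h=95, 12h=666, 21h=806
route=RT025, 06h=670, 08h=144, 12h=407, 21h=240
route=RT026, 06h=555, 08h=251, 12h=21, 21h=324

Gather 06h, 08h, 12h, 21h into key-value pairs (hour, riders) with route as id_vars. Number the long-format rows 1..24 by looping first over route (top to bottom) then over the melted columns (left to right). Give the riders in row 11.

96

24 rows total (6 × 4). Row 11: index ⌊(11-1)/4⌋ = 2 into route → RT023; (11-1) mod 4 = 2 into the melted columns → 12h.
So row 11 is (RT023, 12h, 96); riders = 96.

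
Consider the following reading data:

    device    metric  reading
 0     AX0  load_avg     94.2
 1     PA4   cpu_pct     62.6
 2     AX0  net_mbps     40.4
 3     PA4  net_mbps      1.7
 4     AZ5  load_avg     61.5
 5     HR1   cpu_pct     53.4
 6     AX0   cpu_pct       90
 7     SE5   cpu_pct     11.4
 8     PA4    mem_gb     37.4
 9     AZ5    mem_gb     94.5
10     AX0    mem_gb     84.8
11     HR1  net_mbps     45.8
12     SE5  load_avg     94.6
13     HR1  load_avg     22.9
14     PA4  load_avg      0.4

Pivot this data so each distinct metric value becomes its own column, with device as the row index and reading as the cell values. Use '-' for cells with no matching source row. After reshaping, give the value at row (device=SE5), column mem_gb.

No long-format row has device=SE5 and metric=mem_gb, so the cell is -.

-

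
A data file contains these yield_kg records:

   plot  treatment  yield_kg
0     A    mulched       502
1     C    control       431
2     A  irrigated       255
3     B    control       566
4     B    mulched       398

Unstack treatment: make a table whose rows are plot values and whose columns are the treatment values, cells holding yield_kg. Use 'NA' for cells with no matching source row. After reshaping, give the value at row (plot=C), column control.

The long row with plot=C, treatment=control has yield_kg=431.

431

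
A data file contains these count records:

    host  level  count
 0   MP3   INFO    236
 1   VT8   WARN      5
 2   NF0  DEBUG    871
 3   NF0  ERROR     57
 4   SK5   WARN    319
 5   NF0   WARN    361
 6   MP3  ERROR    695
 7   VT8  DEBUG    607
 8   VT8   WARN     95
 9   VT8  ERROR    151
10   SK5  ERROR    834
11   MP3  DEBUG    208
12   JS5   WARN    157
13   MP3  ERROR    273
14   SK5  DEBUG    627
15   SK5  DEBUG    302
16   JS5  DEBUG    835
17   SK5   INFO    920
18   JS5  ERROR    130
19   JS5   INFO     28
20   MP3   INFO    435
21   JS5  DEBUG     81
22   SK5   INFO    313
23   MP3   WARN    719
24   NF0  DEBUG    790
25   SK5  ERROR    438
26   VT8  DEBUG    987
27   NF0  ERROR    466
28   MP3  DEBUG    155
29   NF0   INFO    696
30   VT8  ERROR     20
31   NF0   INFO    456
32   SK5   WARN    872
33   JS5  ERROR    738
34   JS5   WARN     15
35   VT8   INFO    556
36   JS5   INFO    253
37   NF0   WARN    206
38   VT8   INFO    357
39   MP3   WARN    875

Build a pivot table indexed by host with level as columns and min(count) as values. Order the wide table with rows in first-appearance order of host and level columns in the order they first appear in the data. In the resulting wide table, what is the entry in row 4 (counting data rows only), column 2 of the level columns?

With rows in first-appearance order of host, row 4 is host=SK5. level columns in first-appearance order: INFO, WARN, DEBUG, ERROR; column 2 is WARN.
Long rows with host=SK5, level=WARN: min(319, 872) = 319.

319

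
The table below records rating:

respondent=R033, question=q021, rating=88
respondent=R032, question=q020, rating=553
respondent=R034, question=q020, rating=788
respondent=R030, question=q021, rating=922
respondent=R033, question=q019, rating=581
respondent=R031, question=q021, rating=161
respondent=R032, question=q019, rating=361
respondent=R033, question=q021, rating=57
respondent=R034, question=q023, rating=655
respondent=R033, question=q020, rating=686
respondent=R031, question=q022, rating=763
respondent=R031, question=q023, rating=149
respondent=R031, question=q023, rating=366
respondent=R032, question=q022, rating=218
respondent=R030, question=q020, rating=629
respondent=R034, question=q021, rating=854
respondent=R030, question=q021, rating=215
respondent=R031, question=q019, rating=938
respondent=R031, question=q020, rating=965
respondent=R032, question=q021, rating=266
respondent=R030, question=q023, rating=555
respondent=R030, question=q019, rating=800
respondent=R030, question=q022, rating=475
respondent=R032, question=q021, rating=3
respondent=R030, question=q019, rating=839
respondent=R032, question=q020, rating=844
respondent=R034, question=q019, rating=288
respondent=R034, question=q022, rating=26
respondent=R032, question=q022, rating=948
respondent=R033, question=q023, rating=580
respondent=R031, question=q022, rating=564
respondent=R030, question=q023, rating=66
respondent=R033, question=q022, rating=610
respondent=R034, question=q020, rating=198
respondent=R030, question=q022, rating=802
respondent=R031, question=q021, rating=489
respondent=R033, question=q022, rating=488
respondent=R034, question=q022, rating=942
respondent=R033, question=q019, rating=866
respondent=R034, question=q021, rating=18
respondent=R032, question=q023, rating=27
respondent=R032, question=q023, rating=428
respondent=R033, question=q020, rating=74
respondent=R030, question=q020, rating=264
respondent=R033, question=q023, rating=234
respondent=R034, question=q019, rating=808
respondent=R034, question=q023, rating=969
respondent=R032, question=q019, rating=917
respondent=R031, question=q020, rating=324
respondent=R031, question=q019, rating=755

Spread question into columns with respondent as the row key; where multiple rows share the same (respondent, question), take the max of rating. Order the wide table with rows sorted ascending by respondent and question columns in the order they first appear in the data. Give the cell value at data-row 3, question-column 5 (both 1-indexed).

With rows sorted ascending by respondent, row 3 is respondent=R032. question columns in first-appearance order: q021, q020, q019, q023, q022; column 5 is q022.
Long rows with respondent=R032, question=q022: max(218, 948) = 948.

948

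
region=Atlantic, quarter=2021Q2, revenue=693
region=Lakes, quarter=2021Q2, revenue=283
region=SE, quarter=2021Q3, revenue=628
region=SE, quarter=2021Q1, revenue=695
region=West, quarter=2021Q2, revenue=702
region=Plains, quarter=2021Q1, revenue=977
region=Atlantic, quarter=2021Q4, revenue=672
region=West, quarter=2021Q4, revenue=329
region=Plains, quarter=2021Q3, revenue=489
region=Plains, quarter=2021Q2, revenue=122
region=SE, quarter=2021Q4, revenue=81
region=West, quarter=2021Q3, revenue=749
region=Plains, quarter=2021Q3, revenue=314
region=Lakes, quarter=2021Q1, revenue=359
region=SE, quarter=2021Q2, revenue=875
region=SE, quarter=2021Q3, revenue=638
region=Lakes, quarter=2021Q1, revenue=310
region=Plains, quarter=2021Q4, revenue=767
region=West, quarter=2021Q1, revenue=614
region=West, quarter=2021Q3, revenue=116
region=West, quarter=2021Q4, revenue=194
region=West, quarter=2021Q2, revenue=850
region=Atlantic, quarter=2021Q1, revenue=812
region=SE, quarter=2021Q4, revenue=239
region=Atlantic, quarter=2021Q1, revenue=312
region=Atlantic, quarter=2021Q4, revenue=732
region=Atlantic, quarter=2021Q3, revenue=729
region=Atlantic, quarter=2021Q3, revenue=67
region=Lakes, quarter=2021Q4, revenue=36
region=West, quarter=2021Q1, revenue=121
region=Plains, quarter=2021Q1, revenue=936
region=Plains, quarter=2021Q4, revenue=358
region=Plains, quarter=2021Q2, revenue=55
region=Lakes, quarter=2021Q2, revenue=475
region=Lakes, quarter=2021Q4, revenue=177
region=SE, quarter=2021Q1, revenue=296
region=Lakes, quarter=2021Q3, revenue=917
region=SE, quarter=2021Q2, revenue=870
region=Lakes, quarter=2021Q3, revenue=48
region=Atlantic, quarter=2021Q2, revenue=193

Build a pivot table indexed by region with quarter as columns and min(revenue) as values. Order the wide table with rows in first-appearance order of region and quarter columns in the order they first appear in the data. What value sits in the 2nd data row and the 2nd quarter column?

48

With rows in first-appearance order of region, row 2 is region=Lakes. quarter columns in first-appearance order: 2021Q2, 2021Q3, 2021Q1, 2021Q4; column 2 is 2021Q3.
Long rows with region=Lakes, quarter=2021Q3: min(917, 48) = 48.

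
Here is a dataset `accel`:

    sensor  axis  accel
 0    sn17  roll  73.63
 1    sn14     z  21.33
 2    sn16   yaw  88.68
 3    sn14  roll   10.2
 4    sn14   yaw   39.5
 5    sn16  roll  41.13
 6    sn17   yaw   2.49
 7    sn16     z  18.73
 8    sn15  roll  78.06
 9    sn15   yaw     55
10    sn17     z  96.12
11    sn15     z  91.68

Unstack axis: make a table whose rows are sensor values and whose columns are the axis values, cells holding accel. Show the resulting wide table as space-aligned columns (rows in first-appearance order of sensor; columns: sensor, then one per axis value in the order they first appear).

sensor  roll   z      yaw  
sn17    73.63  96.12  2.49 
sn14    10.2   21.33  39.5 
sn16    41.13  18.73  88.68
sn15    78.06  91.68  55   

Columns: sensor plus the 3 distinct axis values (roll, z, yaw).
For example, row sn17 column roll takes accel=73.63 from the long row (sn17, roll).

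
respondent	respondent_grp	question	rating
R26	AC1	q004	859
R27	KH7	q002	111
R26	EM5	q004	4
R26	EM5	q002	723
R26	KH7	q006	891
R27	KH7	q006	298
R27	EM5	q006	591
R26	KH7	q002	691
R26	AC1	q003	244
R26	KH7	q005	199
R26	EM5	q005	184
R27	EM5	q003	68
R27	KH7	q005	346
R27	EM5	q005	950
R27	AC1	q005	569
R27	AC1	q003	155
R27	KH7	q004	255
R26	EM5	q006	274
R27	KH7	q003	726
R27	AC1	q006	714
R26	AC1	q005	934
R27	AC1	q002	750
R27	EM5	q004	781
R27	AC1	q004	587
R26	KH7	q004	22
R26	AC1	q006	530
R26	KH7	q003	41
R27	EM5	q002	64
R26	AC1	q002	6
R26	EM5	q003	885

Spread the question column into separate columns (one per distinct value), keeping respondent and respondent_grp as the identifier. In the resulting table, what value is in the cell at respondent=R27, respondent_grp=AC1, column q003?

Wide layout: rows indexed by respondent and respondent_grp, columns are the 5 distinct question values (q004, q002, q006, q003, q005).
Cell (respondent=R27, respondent_grp=AC1, question=q003) draws from the long row where respondent=R27, respondent_grp=AC1 and question=q003, which has rating=155.

155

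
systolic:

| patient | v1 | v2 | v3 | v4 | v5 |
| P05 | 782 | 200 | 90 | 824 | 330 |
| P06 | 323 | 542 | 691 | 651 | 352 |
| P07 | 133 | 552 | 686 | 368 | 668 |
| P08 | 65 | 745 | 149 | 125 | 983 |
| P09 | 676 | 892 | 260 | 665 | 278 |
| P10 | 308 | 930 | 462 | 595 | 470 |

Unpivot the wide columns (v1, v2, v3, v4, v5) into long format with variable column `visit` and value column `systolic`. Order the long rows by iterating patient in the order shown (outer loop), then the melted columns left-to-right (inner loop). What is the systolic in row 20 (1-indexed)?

30 rows total (6 × 5). Row 20: index ⌊(20-1)/5⌋ = 3 into patient → P08; (20-1) mod 5 = 4 into the melted columns → v5.
So row 20 is (P08, v5, 983); systolic = 983.

983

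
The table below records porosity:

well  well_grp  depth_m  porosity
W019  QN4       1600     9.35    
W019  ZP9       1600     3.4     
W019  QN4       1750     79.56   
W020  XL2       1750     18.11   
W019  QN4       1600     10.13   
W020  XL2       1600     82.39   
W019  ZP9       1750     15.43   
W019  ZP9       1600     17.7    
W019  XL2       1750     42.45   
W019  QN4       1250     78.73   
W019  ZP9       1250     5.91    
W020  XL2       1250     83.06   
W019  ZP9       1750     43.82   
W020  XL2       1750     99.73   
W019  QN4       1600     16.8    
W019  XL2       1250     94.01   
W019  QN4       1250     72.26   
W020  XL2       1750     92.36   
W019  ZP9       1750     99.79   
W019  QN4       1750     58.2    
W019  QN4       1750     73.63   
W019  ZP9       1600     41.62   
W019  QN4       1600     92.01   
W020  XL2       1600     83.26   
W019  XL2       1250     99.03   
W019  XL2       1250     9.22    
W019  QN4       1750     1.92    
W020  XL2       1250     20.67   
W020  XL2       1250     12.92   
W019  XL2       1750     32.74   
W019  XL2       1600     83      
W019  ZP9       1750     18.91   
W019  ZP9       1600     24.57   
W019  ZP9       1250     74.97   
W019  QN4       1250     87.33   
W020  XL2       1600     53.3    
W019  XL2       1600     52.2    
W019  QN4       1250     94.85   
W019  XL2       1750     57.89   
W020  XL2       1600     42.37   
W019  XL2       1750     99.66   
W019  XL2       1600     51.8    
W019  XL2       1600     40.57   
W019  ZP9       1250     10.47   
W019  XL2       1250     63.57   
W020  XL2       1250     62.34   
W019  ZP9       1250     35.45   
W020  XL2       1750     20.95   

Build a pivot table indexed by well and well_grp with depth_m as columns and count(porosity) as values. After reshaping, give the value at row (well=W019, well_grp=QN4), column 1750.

Rows with well=W019, well_grp=QN4 and depth_m=1750: porosity values are 79.56, 58.2, 73.63, 1.92.
4 rows match — count = 4.

4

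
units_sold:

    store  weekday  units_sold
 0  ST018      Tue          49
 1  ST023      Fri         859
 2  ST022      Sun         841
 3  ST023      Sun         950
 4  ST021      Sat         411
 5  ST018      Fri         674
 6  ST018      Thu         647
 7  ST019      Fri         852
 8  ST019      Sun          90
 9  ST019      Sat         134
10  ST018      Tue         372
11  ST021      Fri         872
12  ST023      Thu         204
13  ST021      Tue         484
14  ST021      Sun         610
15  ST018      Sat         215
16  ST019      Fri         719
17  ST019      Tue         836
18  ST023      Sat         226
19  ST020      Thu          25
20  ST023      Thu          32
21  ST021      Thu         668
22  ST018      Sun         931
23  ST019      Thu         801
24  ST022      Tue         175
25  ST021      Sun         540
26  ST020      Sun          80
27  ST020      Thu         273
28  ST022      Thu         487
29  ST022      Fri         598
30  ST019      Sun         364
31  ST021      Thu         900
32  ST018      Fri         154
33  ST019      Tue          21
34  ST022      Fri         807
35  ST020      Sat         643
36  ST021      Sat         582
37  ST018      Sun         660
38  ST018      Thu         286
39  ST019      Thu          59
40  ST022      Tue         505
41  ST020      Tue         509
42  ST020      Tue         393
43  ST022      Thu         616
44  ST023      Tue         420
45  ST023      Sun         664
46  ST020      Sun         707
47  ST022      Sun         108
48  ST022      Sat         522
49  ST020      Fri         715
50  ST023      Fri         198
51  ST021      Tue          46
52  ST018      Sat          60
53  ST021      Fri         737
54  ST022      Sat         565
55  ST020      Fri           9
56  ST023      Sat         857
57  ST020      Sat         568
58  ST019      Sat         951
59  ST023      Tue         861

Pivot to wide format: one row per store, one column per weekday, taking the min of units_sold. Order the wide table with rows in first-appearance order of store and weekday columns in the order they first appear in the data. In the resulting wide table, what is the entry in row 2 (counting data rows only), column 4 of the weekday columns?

226

With rows in first-appearance order of store, row 2 is store=ST023. weekday columns in first-appearance order: Tue, Fri, Sun, Sat, Thu; column 4 is Sat.
Long rows with store=ST023, weekday=Sat: min(226, 857) = 226.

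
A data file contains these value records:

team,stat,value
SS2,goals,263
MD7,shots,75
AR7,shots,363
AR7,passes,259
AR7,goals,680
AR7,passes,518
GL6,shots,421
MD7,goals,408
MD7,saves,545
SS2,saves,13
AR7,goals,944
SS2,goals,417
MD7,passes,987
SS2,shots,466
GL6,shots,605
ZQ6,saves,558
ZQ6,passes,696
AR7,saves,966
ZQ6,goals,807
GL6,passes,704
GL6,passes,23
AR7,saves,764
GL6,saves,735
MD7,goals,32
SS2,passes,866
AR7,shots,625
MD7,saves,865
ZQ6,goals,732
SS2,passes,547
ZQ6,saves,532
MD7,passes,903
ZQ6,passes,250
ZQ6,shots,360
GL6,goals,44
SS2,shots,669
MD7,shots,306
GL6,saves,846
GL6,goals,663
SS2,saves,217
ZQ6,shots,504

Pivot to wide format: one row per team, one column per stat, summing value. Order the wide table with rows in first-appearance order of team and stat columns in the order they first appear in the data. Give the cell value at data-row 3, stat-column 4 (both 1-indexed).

1730

With rows in first-appearance order of team, row 3 is team=AR7. stat columns in first-appearance order: goals, shots, passes, saves; column 4 is saves.
Long rows with team=AR7, stat=saves: 966 + 764 = 1730.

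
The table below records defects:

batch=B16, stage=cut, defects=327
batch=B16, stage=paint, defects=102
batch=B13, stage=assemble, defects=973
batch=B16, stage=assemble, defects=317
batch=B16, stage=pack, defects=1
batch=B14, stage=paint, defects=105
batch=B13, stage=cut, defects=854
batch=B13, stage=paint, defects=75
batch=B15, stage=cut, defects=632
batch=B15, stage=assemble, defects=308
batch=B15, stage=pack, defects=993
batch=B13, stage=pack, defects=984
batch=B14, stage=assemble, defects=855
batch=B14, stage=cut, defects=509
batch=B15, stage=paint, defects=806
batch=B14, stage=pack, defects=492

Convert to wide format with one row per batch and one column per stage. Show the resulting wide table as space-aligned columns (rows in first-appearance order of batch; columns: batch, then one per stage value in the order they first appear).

Columns: batch plus the 4 distinct stage values (cut, paint, assemble, pack).
For example, row B16 column cut takes defects=327 from the long row (B16, cut).

batch  cut  paint  assemble  pack
B16    327  102    317       1   
B13    854  75     973       984 
B14    509  105    855       492 
B15    632  806    308       993 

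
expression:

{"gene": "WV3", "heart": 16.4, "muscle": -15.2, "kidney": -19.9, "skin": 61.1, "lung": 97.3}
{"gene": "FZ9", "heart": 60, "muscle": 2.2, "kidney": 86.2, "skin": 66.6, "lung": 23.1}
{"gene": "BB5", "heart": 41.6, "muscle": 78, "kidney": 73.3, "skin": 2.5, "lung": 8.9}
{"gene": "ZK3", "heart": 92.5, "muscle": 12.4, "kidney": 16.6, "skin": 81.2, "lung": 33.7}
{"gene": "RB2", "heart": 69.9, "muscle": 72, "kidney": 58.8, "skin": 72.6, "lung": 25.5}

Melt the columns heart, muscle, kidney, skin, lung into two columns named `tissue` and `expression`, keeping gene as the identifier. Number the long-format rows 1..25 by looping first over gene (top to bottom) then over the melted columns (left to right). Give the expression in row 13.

73.3

25 rows total (5 × 5). Row 13: index ⌊(13-1)/5⌋ = 2 into gene → BB5; (13-1) mod 5 = 2 into the melted columns → kidney.
So row 13 is (BB5, kidney, 73.3); expression = 73.3.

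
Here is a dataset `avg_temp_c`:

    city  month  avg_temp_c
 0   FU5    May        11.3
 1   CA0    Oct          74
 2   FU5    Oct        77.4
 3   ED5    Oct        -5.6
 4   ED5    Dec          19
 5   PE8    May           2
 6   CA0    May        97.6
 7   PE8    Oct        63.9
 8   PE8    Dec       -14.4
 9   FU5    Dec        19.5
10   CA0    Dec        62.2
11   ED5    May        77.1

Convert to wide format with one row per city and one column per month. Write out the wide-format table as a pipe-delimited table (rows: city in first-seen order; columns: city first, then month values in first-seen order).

Columns: city plus the 3 distinct month values (May, Oct, Dec).
For example, row FU5 column May takes avg_temp_c=11.3 from the long row (FU5, May).

| city | May | Oct | Dec |
| FU5 | 11.3 | 77.4 | 19.5 |
| CA0 | 97.6 | 74 | 62.2 |
| ED5 | 77.1 | -5.6 | 19 |
| PE8 | 2 | 63.9 | -14.4 |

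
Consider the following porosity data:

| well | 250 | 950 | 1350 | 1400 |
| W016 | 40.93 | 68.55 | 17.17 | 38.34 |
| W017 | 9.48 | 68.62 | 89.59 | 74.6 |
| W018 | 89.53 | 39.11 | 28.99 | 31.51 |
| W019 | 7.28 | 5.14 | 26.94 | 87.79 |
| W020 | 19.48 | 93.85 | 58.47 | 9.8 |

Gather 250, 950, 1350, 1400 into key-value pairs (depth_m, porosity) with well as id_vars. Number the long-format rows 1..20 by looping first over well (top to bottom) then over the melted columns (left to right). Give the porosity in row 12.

31.51

20 rows total (5 × 4). Row 12: index ⌊(12-1)/4⌋ = 2 into well → W018; (12-1) mod 4 = 3 into the melted columns → 1400.
So row 12 is (W018, 1400, 31.51); porosity = 31.51.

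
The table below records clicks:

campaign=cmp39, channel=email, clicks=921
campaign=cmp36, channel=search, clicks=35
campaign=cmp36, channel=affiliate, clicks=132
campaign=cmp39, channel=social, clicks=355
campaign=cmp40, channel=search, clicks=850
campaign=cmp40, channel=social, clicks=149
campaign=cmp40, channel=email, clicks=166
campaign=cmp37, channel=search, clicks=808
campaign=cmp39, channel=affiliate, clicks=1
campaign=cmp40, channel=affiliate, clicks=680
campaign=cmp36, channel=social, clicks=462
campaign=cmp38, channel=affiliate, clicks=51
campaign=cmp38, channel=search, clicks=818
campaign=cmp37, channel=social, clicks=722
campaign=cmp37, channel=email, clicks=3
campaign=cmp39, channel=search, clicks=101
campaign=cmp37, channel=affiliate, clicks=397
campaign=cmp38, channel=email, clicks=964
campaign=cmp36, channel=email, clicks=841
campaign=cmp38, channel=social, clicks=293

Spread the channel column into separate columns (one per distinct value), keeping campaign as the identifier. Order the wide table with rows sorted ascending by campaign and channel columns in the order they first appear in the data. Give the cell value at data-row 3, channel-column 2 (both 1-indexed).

818

With rows sorted ascending by campaign, row 3 is campaign=cmp38. channel columns in first-appearance order: email, search, affiliate, social; column 2 is search.
Long rows with campaign=cmp38, channel=search: clicks = 818.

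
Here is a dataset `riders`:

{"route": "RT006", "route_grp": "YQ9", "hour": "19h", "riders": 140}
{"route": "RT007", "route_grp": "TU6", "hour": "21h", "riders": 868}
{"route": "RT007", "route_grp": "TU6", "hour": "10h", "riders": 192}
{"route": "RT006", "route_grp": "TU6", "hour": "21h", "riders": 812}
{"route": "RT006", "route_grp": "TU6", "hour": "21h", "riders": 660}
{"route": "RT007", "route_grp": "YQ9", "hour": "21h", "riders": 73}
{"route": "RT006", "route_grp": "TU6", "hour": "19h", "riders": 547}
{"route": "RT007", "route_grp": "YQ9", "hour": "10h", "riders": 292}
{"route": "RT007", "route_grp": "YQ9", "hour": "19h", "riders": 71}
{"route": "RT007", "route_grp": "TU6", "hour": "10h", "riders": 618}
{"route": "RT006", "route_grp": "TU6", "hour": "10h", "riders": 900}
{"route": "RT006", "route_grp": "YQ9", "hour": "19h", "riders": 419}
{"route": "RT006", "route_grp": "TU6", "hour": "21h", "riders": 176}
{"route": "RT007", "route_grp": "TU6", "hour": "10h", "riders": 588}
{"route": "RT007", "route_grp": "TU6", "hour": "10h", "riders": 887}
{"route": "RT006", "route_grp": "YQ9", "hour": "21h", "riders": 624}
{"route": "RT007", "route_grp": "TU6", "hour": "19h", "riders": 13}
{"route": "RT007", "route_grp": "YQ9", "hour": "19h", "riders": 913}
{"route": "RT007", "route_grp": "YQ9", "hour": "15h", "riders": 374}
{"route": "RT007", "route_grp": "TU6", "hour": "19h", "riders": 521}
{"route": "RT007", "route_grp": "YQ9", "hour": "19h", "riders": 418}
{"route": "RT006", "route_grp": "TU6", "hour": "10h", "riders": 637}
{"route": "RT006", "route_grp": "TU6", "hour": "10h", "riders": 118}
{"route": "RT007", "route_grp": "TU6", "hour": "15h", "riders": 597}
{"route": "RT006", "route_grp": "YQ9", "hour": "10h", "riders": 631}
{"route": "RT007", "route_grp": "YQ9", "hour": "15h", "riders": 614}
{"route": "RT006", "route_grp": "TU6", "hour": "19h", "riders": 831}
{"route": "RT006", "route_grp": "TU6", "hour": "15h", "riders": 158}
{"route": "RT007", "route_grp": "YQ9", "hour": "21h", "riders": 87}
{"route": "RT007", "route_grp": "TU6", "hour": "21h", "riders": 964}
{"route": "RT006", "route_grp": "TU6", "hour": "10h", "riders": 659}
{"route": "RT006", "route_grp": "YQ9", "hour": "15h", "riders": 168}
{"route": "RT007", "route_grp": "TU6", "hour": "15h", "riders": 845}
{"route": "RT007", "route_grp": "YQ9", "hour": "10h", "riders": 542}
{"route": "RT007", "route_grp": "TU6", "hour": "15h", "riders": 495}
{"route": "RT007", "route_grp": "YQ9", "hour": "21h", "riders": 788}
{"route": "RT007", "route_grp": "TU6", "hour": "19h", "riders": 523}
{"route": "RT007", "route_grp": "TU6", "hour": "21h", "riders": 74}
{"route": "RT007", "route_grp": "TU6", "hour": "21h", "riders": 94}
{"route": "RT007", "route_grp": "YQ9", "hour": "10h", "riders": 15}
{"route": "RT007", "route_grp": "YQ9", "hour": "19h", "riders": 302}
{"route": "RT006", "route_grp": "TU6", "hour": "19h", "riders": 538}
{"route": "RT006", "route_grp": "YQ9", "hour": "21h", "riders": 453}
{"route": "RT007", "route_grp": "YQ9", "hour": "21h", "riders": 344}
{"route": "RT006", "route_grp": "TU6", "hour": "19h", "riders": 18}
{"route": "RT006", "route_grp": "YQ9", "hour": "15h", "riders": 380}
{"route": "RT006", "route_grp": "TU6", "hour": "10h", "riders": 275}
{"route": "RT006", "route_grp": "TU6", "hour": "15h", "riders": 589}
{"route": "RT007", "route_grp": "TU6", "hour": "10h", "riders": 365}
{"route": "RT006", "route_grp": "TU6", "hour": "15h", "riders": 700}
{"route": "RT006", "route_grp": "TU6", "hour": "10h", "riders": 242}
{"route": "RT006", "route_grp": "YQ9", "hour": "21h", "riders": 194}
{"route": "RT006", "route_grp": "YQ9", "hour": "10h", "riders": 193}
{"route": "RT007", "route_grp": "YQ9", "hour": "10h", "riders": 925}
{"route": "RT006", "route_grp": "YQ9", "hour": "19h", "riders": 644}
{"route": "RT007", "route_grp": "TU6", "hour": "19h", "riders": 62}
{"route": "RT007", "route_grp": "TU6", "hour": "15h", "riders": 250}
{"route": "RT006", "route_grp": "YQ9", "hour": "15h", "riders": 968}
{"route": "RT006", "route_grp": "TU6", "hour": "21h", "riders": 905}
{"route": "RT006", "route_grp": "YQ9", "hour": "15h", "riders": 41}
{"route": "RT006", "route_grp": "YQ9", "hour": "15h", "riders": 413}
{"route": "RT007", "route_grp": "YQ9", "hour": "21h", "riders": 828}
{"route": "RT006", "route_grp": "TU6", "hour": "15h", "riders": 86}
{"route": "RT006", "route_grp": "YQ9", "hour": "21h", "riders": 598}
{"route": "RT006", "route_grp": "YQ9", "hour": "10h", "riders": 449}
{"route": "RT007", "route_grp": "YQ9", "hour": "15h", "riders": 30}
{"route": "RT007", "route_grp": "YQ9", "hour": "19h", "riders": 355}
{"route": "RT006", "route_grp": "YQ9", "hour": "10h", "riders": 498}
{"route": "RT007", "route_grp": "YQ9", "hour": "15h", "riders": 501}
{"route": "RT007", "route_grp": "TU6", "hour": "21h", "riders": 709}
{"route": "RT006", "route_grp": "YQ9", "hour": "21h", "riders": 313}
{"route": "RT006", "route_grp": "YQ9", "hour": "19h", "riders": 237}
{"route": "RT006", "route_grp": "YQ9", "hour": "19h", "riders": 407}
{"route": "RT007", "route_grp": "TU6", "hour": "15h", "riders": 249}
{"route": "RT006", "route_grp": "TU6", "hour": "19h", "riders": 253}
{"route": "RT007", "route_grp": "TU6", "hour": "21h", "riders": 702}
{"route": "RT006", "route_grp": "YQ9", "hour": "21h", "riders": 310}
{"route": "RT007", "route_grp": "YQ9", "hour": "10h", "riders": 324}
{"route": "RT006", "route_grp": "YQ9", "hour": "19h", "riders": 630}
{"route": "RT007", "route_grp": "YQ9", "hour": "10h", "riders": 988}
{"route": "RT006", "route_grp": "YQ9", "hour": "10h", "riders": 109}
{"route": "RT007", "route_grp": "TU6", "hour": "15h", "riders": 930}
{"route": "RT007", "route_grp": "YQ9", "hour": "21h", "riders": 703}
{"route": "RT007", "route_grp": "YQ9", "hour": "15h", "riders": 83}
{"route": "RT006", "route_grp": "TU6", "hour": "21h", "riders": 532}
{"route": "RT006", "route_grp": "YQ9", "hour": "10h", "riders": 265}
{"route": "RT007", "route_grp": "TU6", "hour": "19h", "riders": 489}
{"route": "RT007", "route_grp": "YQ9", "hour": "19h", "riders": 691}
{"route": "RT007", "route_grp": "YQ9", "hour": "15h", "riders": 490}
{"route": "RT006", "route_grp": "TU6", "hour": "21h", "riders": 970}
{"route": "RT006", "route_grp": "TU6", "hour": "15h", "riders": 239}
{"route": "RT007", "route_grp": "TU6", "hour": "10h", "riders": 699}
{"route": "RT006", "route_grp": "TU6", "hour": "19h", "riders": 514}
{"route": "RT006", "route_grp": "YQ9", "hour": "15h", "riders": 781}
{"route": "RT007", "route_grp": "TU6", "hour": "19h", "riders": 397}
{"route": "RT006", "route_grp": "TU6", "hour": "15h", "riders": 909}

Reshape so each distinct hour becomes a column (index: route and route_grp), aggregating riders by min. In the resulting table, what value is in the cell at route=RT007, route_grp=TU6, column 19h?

13

Rows with route=RT007, route_grp=TU6 and hour=19h: riders values are 13, 521, 523, 62, 489, 397.
min(13, 521, 523, 62, 489, 397) = 13.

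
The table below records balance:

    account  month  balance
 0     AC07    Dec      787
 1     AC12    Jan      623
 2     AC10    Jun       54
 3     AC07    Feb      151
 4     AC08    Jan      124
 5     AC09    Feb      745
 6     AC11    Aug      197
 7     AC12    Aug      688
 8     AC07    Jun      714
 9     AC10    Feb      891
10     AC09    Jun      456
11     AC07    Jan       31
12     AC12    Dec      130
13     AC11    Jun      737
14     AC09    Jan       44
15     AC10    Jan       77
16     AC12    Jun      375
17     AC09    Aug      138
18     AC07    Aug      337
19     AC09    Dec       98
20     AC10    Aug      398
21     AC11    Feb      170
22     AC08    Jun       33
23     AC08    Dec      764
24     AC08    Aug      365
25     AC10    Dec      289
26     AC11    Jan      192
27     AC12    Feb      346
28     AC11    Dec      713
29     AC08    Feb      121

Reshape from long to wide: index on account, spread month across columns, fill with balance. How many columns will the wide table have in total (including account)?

1 column for account plus 5 distinct month values → 6 columns.

6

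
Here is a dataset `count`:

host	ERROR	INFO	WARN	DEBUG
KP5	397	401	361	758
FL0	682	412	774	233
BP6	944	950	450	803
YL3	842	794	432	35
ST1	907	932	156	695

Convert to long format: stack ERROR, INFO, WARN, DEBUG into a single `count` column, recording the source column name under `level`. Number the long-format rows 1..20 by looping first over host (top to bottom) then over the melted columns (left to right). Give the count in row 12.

803

20 rows total (5 × 4). Row 12: index ⌊(12-1)/4⌋ = 2 into host → BP6; (12-1) mod 4 = 3 into the melted columns → DEBUG.
So row 12 is (BP6, DEBUG, 803); count = 803.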